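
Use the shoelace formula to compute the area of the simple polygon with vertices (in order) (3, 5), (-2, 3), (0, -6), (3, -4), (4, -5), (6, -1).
Area = 109/2

Shoelace formula: Area = (1/2) |Σ_i (x_i · y_{i+1} − x_{i+1} · y_i)| (indices mod n). Compute each cross term:
  (3)(3) − (-2)(5) = 19
  (-2)(-6) − (0)(3) = 12
  (0)(-4) − (3)(-6) = 18
  (3)(-5) − (4)(-4) = 1
  (4)(-1) − (6)(-5) = 26
  (6)(5) − (3)(-1) = 33
Sum = 109, so (signed) Area = 109/2 = 109/2, |Area| = 109/2.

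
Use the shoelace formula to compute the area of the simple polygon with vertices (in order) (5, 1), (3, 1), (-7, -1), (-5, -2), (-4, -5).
Area = 53/2

Shoelace formula: Area = (1/2) |Σ_i (x_i · y_{i+1} − x_{i+1} · y_i)| (indices mod n). Compute each cross term:
  (5)(1) − (3)(1) = 2
  (3)(-1) − (-7)(1) = 4
  (-7)(-2) − (-5)(-1) = 9
  (-5)(-5) − (-4)(-2) = 17
  (-4)(1) − (5)(-5) = 21
Sum = 53, so (signed) Area = 53/2 = 53/2, |Area| = 53/2.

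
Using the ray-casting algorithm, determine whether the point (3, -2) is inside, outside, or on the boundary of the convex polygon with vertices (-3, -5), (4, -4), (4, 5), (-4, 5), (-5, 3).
The point (3, -2) lies strictly inside the polygon

Cast a horizontal ray to the right from the query point and count how many polygon edges it crosses (each edge strictly once or zero times, handled with the usual half-open convention). 
Parity of crossings → odd ⇒ inside.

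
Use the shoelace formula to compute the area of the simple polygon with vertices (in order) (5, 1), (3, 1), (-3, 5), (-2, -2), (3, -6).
Area = 87/2

Shoelace formula: Area = (1/2) |Σ_i (x_i · y_{i+1} − x_{i+1} · y_i)| (indices mod n). Compute each cross term:
  (5)(1) − (3)(1) = 2
  (3)(5) − (-3)(1) = 18
  (-3)(-2) − (-2)(5) = 16
  (-2)(-6) − (3)(-2) = 18
  (3)(1) − (5)(-6) = 33
Sum = 87, so (signed) Area = 87/2 = 87/2, |Area| = 87/2.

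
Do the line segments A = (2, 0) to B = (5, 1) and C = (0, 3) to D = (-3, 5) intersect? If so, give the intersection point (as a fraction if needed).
No (intersection of containing lines falls outside at least one segment)

Parametrize and solve: t = 5/9, s = -11/9. At least one of these is outside [0, 1], so the segments do not intersect.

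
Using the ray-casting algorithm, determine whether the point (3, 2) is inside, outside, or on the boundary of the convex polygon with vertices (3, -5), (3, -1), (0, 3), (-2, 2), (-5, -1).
The point (3, 2) lies strictly outside the polygon

Cast a horizontal ray to the right from the query point and count how many polygon edges it crosses (each edge strictly once or zero times, handled with the usual half-open convention). 
Parity of crossings → even ⇒ outside.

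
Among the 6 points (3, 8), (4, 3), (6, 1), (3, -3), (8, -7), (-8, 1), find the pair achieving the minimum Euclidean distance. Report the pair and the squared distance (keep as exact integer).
Pair = ((4, 3), (6, 1)); squared distance = 8

Compute all C(6, 2) = 15 pairwise squared distances (x_i − x_j)² + (y_i − y_j)². The minimum is 8, attained by the pair ((4, 3), (6, 1)).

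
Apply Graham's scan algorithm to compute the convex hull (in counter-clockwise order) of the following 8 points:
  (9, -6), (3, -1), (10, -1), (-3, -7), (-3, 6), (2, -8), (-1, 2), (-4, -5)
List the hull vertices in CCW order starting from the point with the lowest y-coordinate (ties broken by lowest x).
Hull (CCW) = [(2, -8), (9, -6), (10, -1), (-3, 6), (-4, -5), (-3, -7)]

Graham scan procedure:
  1. Find the pivot p₀ = point with lowest y (tie → lowest x): (2, -8).
  2. Sort the remaining points by polar angle around p₀.
  3. Walk through sorted points, maintaining a stack; pop the top while the last three entries make a non-left turn (cross product ≤ 0).
  4. Final stack is the convex hull in CCW order: (2, -8), (9, -6), (10, -1), (-3, 6), (-4, -5), (-3, -7).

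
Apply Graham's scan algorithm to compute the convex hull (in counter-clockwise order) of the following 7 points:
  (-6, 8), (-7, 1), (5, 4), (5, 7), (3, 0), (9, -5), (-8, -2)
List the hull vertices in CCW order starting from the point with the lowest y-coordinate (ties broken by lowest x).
Hull (CCW) = [(9, -5), (5, 7), (-6, 8), (-8, -2)]

Graham scan procedure:
  1. Find the pivot p₀ = point with lowest y (tie → lowest x): (9, -5).
  2. Sort the remaining points by polar angle around p₀.
  3. Walk through sorted points, maintaining a stack; pop the top while the last three entries make a non-left turn (cross product ≤ 0).
  4. Final stack is the convex hull in CCW order: (9, -5), (5, 7), (-6, 8), (-8, -2).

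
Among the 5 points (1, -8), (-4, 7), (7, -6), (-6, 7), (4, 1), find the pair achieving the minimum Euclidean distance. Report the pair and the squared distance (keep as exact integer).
Pair = ((-4, 7), (-6, 7)); squared distance = 4

Compute all C(5, 2) = 10 pairwise squared distances (x_i − x_j)² + (y_i − y_j)². The minimum is 4, attained by the pair ((-4, 7), (-6, 7)).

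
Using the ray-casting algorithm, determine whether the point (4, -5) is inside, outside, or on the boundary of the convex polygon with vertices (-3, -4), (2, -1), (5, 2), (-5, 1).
The point (4, -5) lies strictly outside the polygon

Cast a horizontal ray to the right from the query point and count how many polygon edges it crosses (each edge strictly once or zero times, handled with the usual half-open convention). 
Parity of crossings → even ⇒ outside.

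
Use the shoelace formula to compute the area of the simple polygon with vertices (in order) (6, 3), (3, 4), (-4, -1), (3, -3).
Area = 35

Shoelace formula: Area = (1/2) |Σ_i (x_i · y_{i+1} − x_{i+1} · y_i)| (indices mod n). Compute each cross term:
  (6)(4) − (3)(3) = 15
  (3)(-1) − (-4)(4) = 13
  (-4)(-3) − (3)(-1) = 15
  (3)(3) − (6)(-3) = 27
Sum = 70, so (signed) Area = 70/2 = 35, |Area| = 35.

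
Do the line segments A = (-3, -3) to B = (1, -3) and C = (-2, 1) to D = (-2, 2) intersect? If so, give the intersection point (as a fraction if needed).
No (intersection of containing lines falls outside at least one segment)

Parametrize and solve: t = 1/4, s = -4. At least one of these is outside [0, 1], so the segments do not intersect.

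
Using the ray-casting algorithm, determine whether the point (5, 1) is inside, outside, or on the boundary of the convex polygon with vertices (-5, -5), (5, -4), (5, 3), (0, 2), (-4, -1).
The point (5, 1) lies on the polygon boundary

Boundary check: the query satisfies the collinearity and bounding-box conditions for some polygon edge, so it lies exactly on the boundary.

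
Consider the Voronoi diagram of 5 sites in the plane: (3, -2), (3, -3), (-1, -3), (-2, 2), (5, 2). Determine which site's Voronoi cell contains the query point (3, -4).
Nearest site = (3, -3)

The Voronoi cell of site s contains exactly those query points closer to s than to any other site. Compute squared distances from q = (3, -4) to each site:
  (3 − 3)² + (-3 − -4)² = 1
  (3 − 3)² + (-2 − -4)² = 4
  (-1 − 3)² + (-3 − -4)² = 17
  (5 − 3)² + (2 − -4)² = 40
  (-2 − 3)² + (2 − -4)² = 61
Minimum is attained by (3, -3), so q lies in its Voronoi cell.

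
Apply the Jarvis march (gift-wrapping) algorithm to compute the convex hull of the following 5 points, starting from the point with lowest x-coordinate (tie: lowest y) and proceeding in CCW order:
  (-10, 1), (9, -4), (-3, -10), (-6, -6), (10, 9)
Hull (CCW) = [(-10, 1), (-6, -6), (-3, -10), (9, -4), (10, 9)]

Jarvis march: at each step, from the current hull vertex p, select the next vertex q as the point such that every other point lies strictly to the left of (or on) the directed line p → q. (Equivalently: for every other point r, the cross product (q − p) × (r − p) ≥ 0.)
Starting point (lowest x, tie lowest y): (-10, 1). Wrap until returning to start. Resulting hull: (-10, 1), (-6, -6), (-3, -10), (9, -4), (10, 9).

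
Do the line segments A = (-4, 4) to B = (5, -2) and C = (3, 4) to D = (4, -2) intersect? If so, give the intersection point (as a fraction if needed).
Yes; intersection at (31/8, -5/4) (t = 7/8 on AB, s = 7/8 on CD)

Parametrize AB as A + t(B − A) = (-4 + 9 t, 4 + -6 t) and CD as C + s(D − C) = (3 + 1 s, 4 + -6 s). Solve the linear system for (t, s). Determinant = 48 ≠ 0, so a unique intersection of the containing lines exists. Solution: t = 7/8, s = 7/8 — both in [0, 1], so the segments cross. Intersection point: (31/8, -5/4).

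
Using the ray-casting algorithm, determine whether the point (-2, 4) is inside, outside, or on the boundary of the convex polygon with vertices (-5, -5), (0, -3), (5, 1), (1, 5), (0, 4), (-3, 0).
The point (-2, 4) lies strictly outside the polygon

Cast a horizontal ray to the right from the query point and count how many polygon edges it crosses (each edge strictly once or zero times, handled with the usual half-open convention). 
Parity of crossings → even ⇒ outside.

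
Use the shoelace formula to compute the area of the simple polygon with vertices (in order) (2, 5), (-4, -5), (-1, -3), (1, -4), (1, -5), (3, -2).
Area = 55/2

Shoelace formula: Area = (1/2) |Σ_i (x_i · y_{i+1} − x_{i+1} · y_i)| (indices mod n). Compute each cross term:
  (2)(-5) − (-4)(5) = 10
  (-4)(-3) − (-1)(-5) = 7
  (-1)(-4) − (1)(-3) = 7
  (1)(-5) − (1)(-4) = -1
  (1)(-2) − (3)(-5) = 13
  (3)(5) − (2)(-2) = 19
Sum = 55, so (signed) Area = 55/2 = 55/2, |Area| = 55/2.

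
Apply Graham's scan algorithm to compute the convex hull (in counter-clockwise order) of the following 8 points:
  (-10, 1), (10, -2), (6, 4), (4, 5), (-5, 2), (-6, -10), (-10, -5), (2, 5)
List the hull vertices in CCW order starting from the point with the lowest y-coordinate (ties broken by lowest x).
Hull (CCW) = [(-6, -10), (10, -2), (6, 4), (4, 5), (2, 5), (-10, 1), (-10, -5)]

Graham scan procedure:
  1. Find the pivot p₀ = point with lowest y (tie → lowest x): (-6, -10).
  2. Sort the remaining points by polar angle around p₀.
  3. Walk through sorted points, maintaining a stack; pop the top while the last three entries make a non-left turn (cross product ≤ 0).
  4. Final stack is the convex hull in CCW order: (-6, -10), (10, -2), (6, 4), (4, 5), (2, 5), (-10, 1), (-10, -5).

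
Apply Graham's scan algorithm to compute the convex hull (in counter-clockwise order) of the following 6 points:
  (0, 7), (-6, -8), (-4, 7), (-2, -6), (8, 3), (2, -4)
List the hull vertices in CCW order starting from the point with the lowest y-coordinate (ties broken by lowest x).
Hull (CCW) = [(-6, -8), (2, -4), (8, 3), (0, 7), (-4, 7)]

Graham scan procedure:
  1. Find the pivot p₀ = point with lowest y (tie → lowest x): (-6, -8).
  2. Sort the remaining points by polar angle around p₀.
  3. Walk through sorted points, maintaining a stack; pop the top while the last three entries make a non-left turn (cross product ≤ 0).
  4. Final stack is the convex hull in CCW order: (-6, -8), (2, -4), (8, 3), (0, 7), (-4, 7).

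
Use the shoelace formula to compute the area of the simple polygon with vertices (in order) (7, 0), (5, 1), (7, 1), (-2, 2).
Area = 7/2

Shoelace formula: Area = (1/2) |Σ_i (x_i · y_{i+1} − x_{i+1} · y_i)| (indices mod n). Compute each cross term:
  (7)(1) − (5)(0) = 7
  (5)(1) − (7)(1) = -2
  (7)(2) − (-2)(1) = 16
  (-2)(0) − (7)(2) = -14
Sum = 7, so (signed) Area = 7/2 = 7/2, |Area| = 7/2.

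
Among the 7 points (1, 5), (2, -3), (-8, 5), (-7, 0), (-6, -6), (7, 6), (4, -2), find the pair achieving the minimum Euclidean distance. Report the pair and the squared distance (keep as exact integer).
Pair = ((2, -3), (4, -2)); squared distance = 5

Compute all C(7, 2) = 21 pairwise squared distances (x_i − x_j)² + (y_i − y_j)². The minimum is 5, attained by the pair ((2, -3), (4, -2)).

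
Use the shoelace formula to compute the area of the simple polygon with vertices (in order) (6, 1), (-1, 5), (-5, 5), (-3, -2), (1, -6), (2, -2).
Area = 60

Shoelace formula: Area = (1/2) |Σ_i (x_i · y_{i+1} − x_{i+1} · y_i)| (indices mod n). Compute each cross term:
  (6)(5) − (-1)(1) = 31
  (-1)(5) − (-5)(5) = 20
  (-5)(-2) − (-3)(5) = 25
  (-3)(-6) − (1)(-2) = 20
  (1)(-2) − (2)(-6) = 10
  (2)(1) − (6)(-2) = 14
Sum = 120, so (signed) Area = 120/2 = 60, |Area| = 60.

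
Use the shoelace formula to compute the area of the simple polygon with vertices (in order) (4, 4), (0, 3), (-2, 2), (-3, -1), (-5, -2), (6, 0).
Area = 63/2

Shoelace formula: Area = (1/2) |Σ_i (x_i · y_{i+1} − x_{i+1} · y_i)| (indices mod n). Compute each cross term:
  (4)(3) − (0)(4) = 12
  (0)(2) − (-2)(3) = 6
  (-2)(-1) − (-3)(2) = 8
  (-3)(-2) − (-5)(-1) = 1
  (-5)(0) − (6)(-2) = 12
  (6)(4) − (4)(0) = 24
Sum = 63, so (signed) Area = 63/2 = 63/2, |Area| = 63/2.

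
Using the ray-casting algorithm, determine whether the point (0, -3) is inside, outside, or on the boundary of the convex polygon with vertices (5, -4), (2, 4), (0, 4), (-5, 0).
The point (0, -3) lies strictly outside the polygon

Cast a horizontal ray to the right from the query point and count how many polygon edges it crosses (each edge strictly once or zero times, handled with the usual half-open convention). 
Parity of crossings → even ⇒ outside.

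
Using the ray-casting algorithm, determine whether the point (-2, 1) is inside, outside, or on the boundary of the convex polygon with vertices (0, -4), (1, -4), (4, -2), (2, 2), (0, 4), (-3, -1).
The point (-2, 1) lies strictly outside the polygon

Cast a horizontal ray to the right from the query point and count how many polygon edges it crosses (each edge strictly once or zero times, handled with the usual half-open convention). 
Parity of crossings → even ⇒ outside.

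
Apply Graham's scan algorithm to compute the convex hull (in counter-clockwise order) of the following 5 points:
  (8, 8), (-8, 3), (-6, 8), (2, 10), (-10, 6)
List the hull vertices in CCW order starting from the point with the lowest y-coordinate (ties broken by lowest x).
Hull (CCW) = [(-8, 3), (8, 8), (2, 10), (-6, 8), (-10, 6)]

Graham scan procedure:
  1. Find the pivot p₀ = point with lowest y (tie → lowest x): (-8, 3).
  2. Sort the remaining points by polar angle around p₀.
  3. Walk through sorted points, maintaining a stack; pop the top while the last three entries make a non-left turn (cross product ≤ 0).
  4. Final stack is the convex hull in CCW order: (-8, 3), (8, 8), (2, 10), (-6, 8), (-10, 6).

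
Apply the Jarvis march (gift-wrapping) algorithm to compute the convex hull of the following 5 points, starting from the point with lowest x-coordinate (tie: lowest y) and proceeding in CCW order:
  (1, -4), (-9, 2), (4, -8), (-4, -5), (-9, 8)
Hull (CCW) = [(-9, 2), (-4, -5), (4, -8), (1, -4), (-9, 8)]

Jarvis march: at each step, from the current hull vertex p, select the next vertex q as the point such that every other point lies strictly to the left of (or on) the directed line p → q. (Equivalently: for every other point r, the cross product (q − p) × (r − p) ≥ 0.)
Starting point (lowest x, tie lowest y): (-9, 2). Wrap until returning to start. Resulting hull: (-9, 2), (-4, -5), (4, -8), (1, -4), (-9, 8).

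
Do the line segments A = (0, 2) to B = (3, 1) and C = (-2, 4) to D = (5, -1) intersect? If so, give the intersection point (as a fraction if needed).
Yes; intersection at (3/2, 3/2) (t = 1/2 on AB, s = 1/2 on CD)

Parametrize AB as A + t(B − A) = (0 + 3 t, 2 + -1 t) and CD as C + s(D − C) = (-2 + 7 s, 4 + -5 s). Solve the linear system for (t, s). Determinant = 8 ≠ 0, so a unique intersection of the containing lines exists. Solution: t = 1/2, s = 1/2 — both in [0, 1], so the segments cross. Intersection point: (3/2, 3/2).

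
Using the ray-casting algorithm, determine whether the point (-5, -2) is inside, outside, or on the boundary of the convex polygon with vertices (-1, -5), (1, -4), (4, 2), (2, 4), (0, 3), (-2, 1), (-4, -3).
The point (-5, -2) lies strictly outside the polygon

Cast a horizontal ray to the right from the query point and count how many polygon edges it crosses (each edge strictly once or zero times, handled with the usual half-open convention). 
Parity of crossings → even ⇒ outside.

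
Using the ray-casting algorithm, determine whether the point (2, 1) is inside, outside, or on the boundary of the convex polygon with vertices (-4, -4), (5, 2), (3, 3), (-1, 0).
The point (2, 1) lies strictly inside the polygon

Cast a horizontal ray to the right from the query point and count how many polygon edges it crosses (each edge strictly once or zero times, handled with the usual half-open convention). 
Parity of crossings → odd ⇒ inside.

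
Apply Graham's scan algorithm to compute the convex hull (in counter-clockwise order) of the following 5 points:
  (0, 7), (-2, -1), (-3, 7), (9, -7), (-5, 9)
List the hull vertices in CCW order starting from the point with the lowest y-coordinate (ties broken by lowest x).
Hull (CCW) = [(9, -7), (0, 7), (-5, 9), (-2, -1)]

Graham scan procedure:
  1. Find the pivot p₀ = point with lowest y (tie → lowest x): (9, -7).
  2. Sort the remaining points by polar angle around p₀.
  3. Walk through sorted points, maintaining a stack; pop the top while the last three entries make a non-left turn (cross product ≤ 0).
  4. Final stack is the convex hull in CCW order: (9, -7), (0, 7), (-5, 9), (-2, -1).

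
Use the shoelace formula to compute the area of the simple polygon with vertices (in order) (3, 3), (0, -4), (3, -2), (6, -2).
Area = 15

Shoelace formula: Area = (1/2) |Σ_i (x_i · y_{i+1} − x_{i+1} · y_i)| (indices mod n). Compute each cross term:
  (3)(-4) − (0)(3) = -12
  (0)(-2) − (3)(-4) = 12
  (3)(-2) − (6)(-2) = 6
  (6)(3) − (3)(-2) = 24
Sum = 30, so (signed) Area = 30/2 = 15, |Area| = 15.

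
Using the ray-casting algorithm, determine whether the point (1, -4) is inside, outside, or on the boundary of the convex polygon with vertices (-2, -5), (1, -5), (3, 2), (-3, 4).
The point (1, -4) lies strictly inside the polygon

Cast a horizontal ray to the right from the query point and count how many polygon edges it crosses (each edge strictly once or zero times, handled with the usual half-open convention). 
Parity of crossings → odd ⇒ inside.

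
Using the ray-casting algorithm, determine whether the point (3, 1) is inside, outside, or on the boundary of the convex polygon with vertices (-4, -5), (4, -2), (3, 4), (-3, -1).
The point (3, 1) lies strictly inside the polygon

Cast a horizontal ray to the right from the query point and count how many polygon edges it crosses (each edge strictly once or zero times, handled with the usual half-open convention). 
Parity of crossings → odd ⇒ inside.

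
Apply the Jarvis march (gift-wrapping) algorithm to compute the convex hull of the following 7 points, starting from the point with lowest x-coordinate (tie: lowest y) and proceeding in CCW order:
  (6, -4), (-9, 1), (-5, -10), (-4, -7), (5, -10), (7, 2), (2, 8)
Hull (CCW) = [(-9, 1), (-5, -10), (5, -10), (7, 2), (2, 8)]

Jarvis march: at each step, from the current hull vertex p, select the next vertex q as the point such that every other point lies strictly to the left of (or on) the directed line p → q. (Equivalently: for every other point r, the cross product (q − p) × (r − p) ≥ 0.)
Starting point (lowest x, tie lowest y): (-9, 1). Wrap until returning to start. Resulting hull: (-9, 1), (-5, -10), (5, -10), (7, 2), (2, 8).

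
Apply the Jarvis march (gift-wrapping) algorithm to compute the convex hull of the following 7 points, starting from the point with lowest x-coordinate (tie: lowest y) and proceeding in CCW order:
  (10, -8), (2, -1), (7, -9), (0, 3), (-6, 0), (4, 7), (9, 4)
Hull (CCW) = [(-6, 0), (7, -9), (10, -8), (9, 4), (4, 7)]

Jarvis march: at each step, from the current hull vertex p, select the next vertex q as the point such that every other point lies strictly to the left of (or on) the directed line p → q. (Equivalently: for every other point r, the cross product (q − p) × (r − p) ≥ 0.)
Starting point (lowest x, tie lowest y): (-6, 0). Wrap until returning to start. Resulting hull: (-6, 0), (7, -9), (10, -8), (9, 4), (4, 7).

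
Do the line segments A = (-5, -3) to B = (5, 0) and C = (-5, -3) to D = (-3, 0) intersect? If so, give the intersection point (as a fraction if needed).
Yes; intersection at (-5, -3) (t = 0 on AB, s = 0 on CD)

Parametrize AB as A + t(B − A) = (-5 + 10 t, -3 + 3 t) and CD as C + s(D − C) = (-5 + 2 s, -3 + 3 s). Solve the linear system for (t, s). Determinant = -24 ≠ 0, so a unique intersection of the containing lines exists. Solution: t = 0, s = 0 — both in [0, 1], so the segments cross. Intersection point: (-5, -3).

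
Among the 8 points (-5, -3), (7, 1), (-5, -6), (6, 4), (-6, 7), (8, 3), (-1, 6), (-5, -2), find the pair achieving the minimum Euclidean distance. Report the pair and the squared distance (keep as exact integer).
Pair = ((-5, -3), (-5, -2)); squared distance = 1

Compute all C(8, 2) = 28 pairwise squared distances (x_i − x_j)² + (y_i − y_j)². The minimum is 1, attained by the pair ((-5, -3), (-5, -2)).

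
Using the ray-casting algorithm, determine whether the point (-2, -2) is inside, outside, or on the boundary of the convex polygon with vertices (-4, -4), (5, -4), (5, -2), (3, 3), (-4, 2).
The point (-2, -2) lies strictly inside the polygon

Cast a horizontal ray to the right from the query point and count how many polygon edges it crosses (each edge strictly once or zero times, handled with the usual half-open convention). 
Parity of crossings → odd ⇒ inside.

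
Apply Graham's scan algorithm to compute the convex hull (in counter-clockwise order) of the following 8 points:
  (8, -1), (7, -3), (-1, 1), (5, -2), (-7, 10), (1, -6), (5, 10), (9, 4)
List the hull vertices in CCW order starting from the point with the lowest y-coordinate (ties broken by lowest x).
Hull (CCW) = [(1, -6), (7, -3), (8, -1), (9, 4), (5, 10), (-7, 10)]

Graham scan procedure:
  1. Find the pivot p₀ = point with lowest y (tie → lowest x): (1, -6).
  2. Sort the remaining points by polar angle around p₀.
  3. Walk through sorted points, maintaining a stack; pop the top while the last three entries make a non-left turn (cross product ≤ 0).
  4. Final stack is the convex hull in CCW order: (1, -6), (7, -3), (8, -1), (9, 4), (5, 10), (-7, 10).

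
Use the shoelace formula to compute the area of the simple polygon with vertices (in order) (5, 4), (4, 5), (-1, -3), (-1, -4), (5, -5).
Area = 73/2

Shoelace formula: Area = (1/2) |Σ_i (x_i · y_{i+1} − x_{i+1} · y_i)| (indices mod n). Compute each cross term:
  (5)(5) − (4)(4) = 9
  (4)(-3) − (-1)(5) = -7
  (-1)(-4) − (-1)(-3) = 1
  (-1)(-5) − (5)(-4) = 25
  (5)(4) − (5)(-5) = 45
Sum = 73, so (signed) Area = 73/2 = 73/2, |Area| = 73/2.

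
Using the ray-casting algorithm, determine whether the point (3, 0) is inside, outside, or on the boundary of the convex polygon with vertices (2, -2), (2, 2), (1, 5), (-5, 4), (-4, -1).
The point (3, 0) lies strictly outside the polygon

Cast a horizontal ray to the right from the query point and count how many polygon edges it crosses (each edge strictly once or zero times, handled with the usual half-open convention). 
Parity of crossings → even ⇒ outside.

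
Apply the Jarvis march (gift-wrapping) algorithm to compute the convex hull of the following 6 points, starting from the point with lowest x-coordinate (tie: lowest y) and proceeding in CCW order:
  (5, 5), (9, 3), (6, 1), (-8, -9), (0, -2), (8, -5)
Hull (CCW) = [(-8, -9), (8, -5), (9, 3), (5, 5)]

Jarvis march: at each step, from the current hull vertex p, select the next vertex q as the point such that every other point lies strictly to the left of (or on) the directed line p → q. (Equivalently: for every other point r, the cross product (q − p) × (r − p) ≥ 0.)
Starting point (lowest x, tie lowest y): (-8, -9). Wrap until returning to start. Resulting hull: (-8, -9), (8, -5), (9, 3), (5, 5).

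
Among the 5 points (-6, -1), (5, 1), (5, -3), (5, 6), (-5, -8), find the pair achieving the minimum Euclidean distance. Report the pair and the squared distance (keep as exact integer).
Pair = ((5, 1), (5, -3)); squared distance = 16

Compute all C(5, 2) = 10 pairwise squared distances (x_i − x_j)² + (y_i − y_j)². The minimum is 16, attained by the pair ((5, 1), (5, -3)).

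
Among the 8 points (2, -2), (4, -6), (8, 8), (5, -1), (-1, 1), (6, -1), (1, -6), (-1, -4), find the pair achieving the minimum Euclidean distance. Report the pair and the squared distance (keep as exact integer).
Pair = ((5, -1), (6, -1)); squared distance = 1

Compute all C(8, 2) = 28 pairwise squared distances (x_i − x_j)² + (y_i − y_j)². The minimum is 1, attained by the pair ((5, -1), (6, -1)).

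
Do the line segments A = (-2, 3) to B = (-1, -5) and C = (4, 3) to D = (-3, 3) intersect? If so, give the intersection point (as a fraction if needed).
Yes; intersection at (-2, 3) (t = 0 on AB, s = 6/7 on CD)

Parametrize AB as A + t(B − A) = (-2 + 1 t, 3 + -8 t) and CD as C + s(D − C) = (4 + -7 s, 3 + 0 s). Solve the linear system for (t, s). Determinant = 56 ≠ 0, so a unique intersection of the containing lines exists. Solution: t = 0, s = 6/7 — both in [0, 1], so the segments cross. Intersection point: (-2, 3).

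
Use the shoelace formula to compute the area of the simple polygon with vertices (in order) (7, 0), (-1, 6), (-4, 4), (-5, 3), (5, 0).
Area = 55/2

Shoelace formula: Area = (1/2) |Σ_i (x_i · y_{i+1} − x_{i+1} · y_i)| (indices mod n). Compute each cross term:
  (7)(6) − (-1)(0) = 42
  (-1)(4) − (-4)(6) = 20
  (-4)(3) − (-5)(4) = 8
  (-5)(0) − (5)(3) = -15
  (5)(0) − (7)(0) = 0
Sum = 55, so (signed) Area = 55/2 = 55/2, |Area| = 55/2.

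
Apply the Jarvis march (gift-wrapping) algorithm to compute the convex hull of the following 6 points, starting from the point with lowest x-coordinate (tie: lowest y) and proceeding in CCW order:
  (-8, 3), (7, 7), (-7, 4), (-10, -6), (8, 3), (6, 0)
Hull (CCW) = [(-10, -6), (6, 0), (8, 3), (7, 7), (-7, 4), (-8, 3)]

Jarvis march: at each step, from the current hull vertex p, select the next vertex q as the point such that every other point lies strictly to the left of (or on) the directed line p → q. (Equivalently: for every other point r, the cross product (q − p) × (r − p) ≥ 0.)
Starting point (lowest x, tie lowest y): (-10, -6). Wrap until returning to start. Resulting hull: (-10, -6), (6, 0), (8, 3), (7, 7), (-7, 4), (-8, 3).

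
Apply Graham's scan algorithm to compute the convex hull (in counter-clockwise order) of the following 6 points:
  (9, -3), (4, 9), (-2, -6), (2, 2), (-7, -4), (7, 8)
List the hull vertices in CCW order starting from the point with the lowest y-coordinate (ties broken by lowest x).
Hull (CCW) = [(-2, -6), (9, -3), (7, 8), (4, 9), (-7, -4)]

Graham scan procedure:
  1. Find the pivot p₀ = point with lowest y (tie → lowest x): (-2, -6).
  2. Sort the remaining points by polar angle around p₀.
  3. Walk through sorted points, maintaining a stack; pop the top while the last three entries make a non-left turn (cross product ≤ 0).
  4. Final stack is the convex hull in CCW order: (-2, -6), (9, -3), (7, 8), (4, 9), (-7, -4).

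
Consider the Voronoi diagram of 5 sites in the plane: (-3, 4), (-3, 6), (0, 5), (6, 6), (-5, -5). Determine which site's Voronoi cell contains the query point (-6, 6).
Nearest site = (-3, 6)

The Voronoi cell of site s contains exactly those query points closer to s than to any other site. Compute squared distances from q = (-6, 6) to each site:
  (-3 − -6)² + (6 − 6)² = 9
  (-3 − -6)² + (4 − 6)² = 13
  (0 − -6)² + (5 − 6)² = 37
  (-5 − -6)² + (-5 − 6)² = 122
  (6 − -6)² + (6 − 6)² = 144
Minimum is attained by (-3, 6), so q lies in its Voronoi cell.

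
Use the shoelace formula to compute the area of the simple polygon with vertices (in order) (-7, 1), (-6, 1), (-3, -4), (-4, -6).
Area = 9

Shoelace formula: Area = (1/2) |Σ_i (x_i · y_{i+1} − x_{i+1} · y_i)| (indices mod n). Compute each cross term:
  (-7)(1) − (-6)(1) = -1
  (-6)(-4) − (-3)(1) = 27
  (-3)(-6) − (-4)(-4) = 2
  (-4)(1) − (-7)(-6) = -46
Sum = -18, so (signed) Area = -18/2 = -9, |Area| = 9.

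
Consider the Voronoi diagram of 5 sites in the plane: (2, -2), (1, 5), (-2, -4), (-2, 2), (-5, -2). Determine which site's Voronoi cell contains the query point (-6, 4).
Nearest site = (-2, 2)

The Voronoi cell of site s contains exactly those query points closer to s than to any other site. Compute squared distances from q = (-6, 4) to each site:
  (-2 − -6)² + (2 − 4)² = 20
  (-5 − -6)² + (-2 − 4)² = 37
  (1 − -6)² + (5 − 4)² = 50
  (-2 − -6)² + (-4 − 4)² = 80
  (2 − -6)² + (-2 − 4)² = 100
Minimum is attained by (-2, 2), so q lies in its Voronoi cell.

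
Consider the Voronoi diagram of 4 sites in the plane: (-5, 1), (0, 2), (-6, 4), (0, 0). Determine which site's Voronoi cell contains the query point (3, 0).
Nearest site = (0, 0)

The Voronoi cell of site s contains exactly those query points closer to s than to any other site. Compute squared distances from q = (3, 0) to each site:
  (0 − 3)² + (0 − 0)² = 9
  (0 − 3)² + (2 − 0)² = 13
  (-5 − 3)² + (1 − 0)² = 65
  (-6 − 3)² + (4 − 0)² = 97
Minimum is attained by (0, 0), so q lies in its Voronoi cell.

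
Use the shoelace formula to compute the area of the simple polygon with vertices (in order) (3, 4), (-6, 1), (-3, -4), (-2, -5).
Area = 34

Shoelace formula: Area = (1/2) |Σ_i (x_i · y_{i+1} − x_{i+1} · y_i)| (indices mod n). Compute each cross term:
  (3)(1) − (-6)(4) = 27
  (-6)(-4) − (-3)(1) = 27
  (-3)(-5) − (-2)(-4) = 7
  (-2)(4) − (3)(-5) = 7
Sum = 68, so (signed) Area = 68/2 = 34, |Area| = 34.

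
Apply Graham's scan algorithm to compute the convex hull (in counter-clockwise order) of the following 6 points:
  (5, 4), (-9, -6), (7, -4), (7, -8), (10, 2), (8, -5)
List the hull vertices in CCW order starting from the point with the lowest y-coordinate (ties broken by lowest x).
Hull (CCW) = [(7, -8), (8, -5), (10, 2), (5, 4), (-9, -6)]

Graham scan procedure:
  1. Find the pivot p₀ = point with lowest y (tie → lowest x): (7, -8).
  2. Sort the remaining points by polar angle around p₀.
  3. Walk through sorted points, maintaining a stack; pop the top while the last three entries make a non-left turn (cross product ≤ 0).
  4. Final stack is the convex hull in CCW order: (7, -8), (8, -5), (10, 2), (5, 4), (-9, -6).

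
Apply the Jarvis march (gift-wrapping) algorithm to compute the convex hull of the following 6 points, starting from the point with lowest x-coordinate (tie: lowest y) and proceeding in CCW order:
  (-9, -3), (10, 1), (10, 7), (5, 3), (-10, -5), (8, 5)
Hull (CCW) = [(-10, -5), (10, 1), (10, 7), (-9, -3)]

Jarvis march: at each step, from the current hull vertex p, select the next vertex q as the point such that every other point lies strictly to the left of (or on) the directed line p → q. (Equivalently: for every other point r, the cross product (q − p) × (r − p) ≥ 0.)
Starting point (lowest x, tie lowest y): (-10, -5). Wrap until returning to start. Resulting hull: (-10, -5), (10, 1), (10, 7), (-9, -3).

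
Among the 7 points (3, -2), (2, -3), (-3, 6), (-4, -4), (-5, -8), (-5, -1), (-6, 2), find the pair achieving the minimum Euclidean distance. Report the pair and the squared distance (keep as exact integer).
Pair = ((3, -2), (2, -3)); squared distance = 2

Compute all C(7, 2) = 21 pairwise squared distances (x_i − x_j)² + (y_i − y_j)². The minimum is 2, attained by the pair ((3, -2), (2, -3)).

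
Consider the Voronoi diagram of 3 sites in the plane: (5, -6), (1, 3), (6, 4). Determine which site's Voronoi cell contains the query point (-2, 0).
Nearest site = (1, 3)

The Voronoi cell of site s contains exactly those query points closer to s than to any other site. Compute squared distances from q = (-2, 0) to each site:
  (1 − -2)² + (3 − 0)² = 18
  (6 − -2)² + (4 − 0)² = 80
  (5 − -2)² + (-6 − 0)² = 85
Minimum is attained by (1, 3), so q lies in its Voronoi cell.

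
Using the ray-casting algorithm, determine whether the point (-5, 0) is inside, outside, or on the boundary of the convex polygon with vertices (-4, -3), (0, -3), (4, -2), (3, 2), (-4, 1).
The point (-5, 0) lies strictly outside the polygon

Cast a horizontal ray to the right from the query point and count how many polygon edges it crosses (each edge strictly once or zero times, handled with the usual half-open convention). 
Parity of crossings → even ⇒ outside.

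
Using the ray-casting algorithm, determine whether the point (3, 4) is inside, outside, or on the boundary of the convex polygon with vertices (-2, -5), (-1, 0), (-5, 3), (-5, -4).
The point (3, 4) lies strictly outside the polygon

Cast a horizontal ray to the right from the query point and count how many polygon edges it crosses (each edge strictly once or zero times, handled with the usual half-open convention). 
Parity of crossings → even ⇒ outside.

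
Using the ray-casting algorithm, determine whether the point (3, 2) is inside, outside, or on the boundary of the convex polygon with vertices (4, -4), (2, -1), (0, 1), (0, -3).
The point (3, 2) lies strictly outside the polygon

Cast a horizontal ray to the right from the query point and count how many polygon edges it crosses (each edge strictly once or zero times, handled with the usual half-open convention). 
Parity of crossings → even ⇒ outside.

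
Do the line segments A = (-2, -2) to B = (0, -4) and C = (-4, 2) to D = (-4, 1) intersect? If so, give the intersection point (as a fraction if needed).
No (intersection of containing lines falls outside at least one segment)

Parametrize and solve: t = -1, s = 2. At least one of these is outside [0, 1], so the segments do not intersect.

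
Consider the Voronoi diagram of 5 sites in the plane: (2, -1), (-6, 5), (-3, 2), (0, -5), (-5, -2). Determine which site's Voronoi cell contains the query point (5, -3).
Nearest site = (2, -1)

The Voronoi cell of site s contains exactly those query points closer to s than to any other site. Compute squared distances from q = (5, -3) to each site:
  (2 − 5)² + (-1 − -3)² = 13
  (0 − 5)² + (-5 − -3)² = 29
  (-3 − 5)² + (2 − -3)² = 89
  (-5 − 5)² + (-2 − -3)² = 101
  (-6 − 5)² + (5 − -3)² = 185
Minimum is attained by (2, -1), so q lies in its Voronoi cell.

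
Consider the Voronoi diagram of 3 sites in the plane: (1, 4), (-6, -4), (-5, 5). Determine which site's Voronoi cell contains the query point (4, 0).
Nearest site = (1, 4)

The Voronoi cell of site s contains exactly those query points closer to s than to any other site. Compute squared distances from q = (4, 0) to each site:
  (1 − 4)² + (4 − 0)² = 25
  (-5 − 4)² + (5 − 0)² = 106
  (-6 − 4)² + (-4 − 0)² = 116
Minimum is attained by (1, 4), so q lies in its Voronoi cell.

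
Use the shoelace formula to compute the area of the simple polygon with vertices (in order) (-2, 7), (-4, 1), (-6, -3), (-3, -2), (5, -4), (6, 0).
Area = 135/2

Shoelace formula: Area = (1/2) |Σ_i (x_i · y_{i+1} − x_{i+1} · y_i)| (indices mod n). Compute each cross term:
  (-2)(1) − (-4)(7) = 26
  (-4)(-3) − (-6)(1) = 18
  (-6)(-2) − (-3)(-3) = 3
  (-3)(-4) − (5)(-2) = 22
  (5)(0) − (6)(-4) = 24
  (6)(7) − (-2)(0) = 42
Sum = 135, so (signed) Area = 135/2 = 135/2, |Area| = 135/2.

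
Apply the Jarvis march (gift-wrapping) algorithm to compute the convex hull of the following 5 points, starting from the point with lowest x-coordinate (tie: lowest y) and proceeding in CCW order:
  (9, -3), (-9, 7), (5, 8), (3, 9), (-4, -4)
Hull (CCW) = [(-9, 7), (-4, -4), (9, -3), (5, 8), (3, 9)]

Jarvis march: at each step, from the current hull vertex p, select the next vertex q as the point such that every other point lies strictly to the left of (or on) the directed line p → q. (Equivalently: for every other point r, the cross product (q − p) × (r − p) ≥ 0.)
Starting point (lowest x, tie lowest y): (-9, 7). Wrap until returning to start. Resulting hull: (-9, 7), (-4, -4), (9, -3), (5, 8), (3, 9).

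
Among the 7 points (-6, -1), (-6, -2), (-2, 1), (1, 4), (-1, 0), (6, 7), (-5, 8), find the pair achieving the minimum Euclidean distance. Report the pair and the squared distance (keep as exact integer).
Pair = ((-6, -1), (-6, -2)); squared distance = 1

Compute all C(7, 2) = 21 pairwise squared distances (x_i − x_j)² + (y_i − y_j)². The minimum is 1, attained by the pair ((-6, -1), (-6, -2)).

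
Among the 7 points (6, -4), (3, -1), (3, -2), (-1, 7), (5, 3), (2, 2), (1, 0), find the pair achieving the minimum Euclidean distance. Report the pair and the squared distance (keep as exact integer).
Pair = ((3, -1), (3, -2)); squared distance = 1

Compute all C(7, 2) = 21 pairwise squared distances (x_i − x_j)² + (y_i − y_j)². The minimum is 1, attained by the pair ((3, -1), (3, -2)).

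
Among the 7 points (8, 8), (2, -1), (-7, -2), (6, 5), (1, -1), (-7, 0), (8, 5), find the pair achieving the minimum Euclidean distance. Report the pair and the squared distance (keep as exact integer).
Pair = ((2, -1), (1, -1)); squared distance = 1

Compute all C(7, 2) = 21 pairwise squared distances (x_i − x_j)² + (y_i − y_j)². The minimum is 1, attained by the pair ((2, -1), (1, -1)).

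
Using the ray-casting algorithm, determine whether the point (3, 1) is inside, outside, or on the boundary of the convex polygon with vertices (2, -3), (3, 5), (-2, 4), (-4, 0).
The point (3, 1) lies strictly outside the polygon

Cast a horizontal ray to the right from the query point and count how many polygon edges it crosses (each edge strictly once or zero times, handled with the usual half-open convention). 
Parity of crossings → even ⇒ outside.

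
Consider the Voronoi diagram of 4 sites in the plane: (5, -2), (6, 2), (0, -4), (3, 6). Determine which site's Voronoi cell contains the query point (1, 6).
Nearest site = (3, 6)

The Voronoi cell of site s contains exactly those query points closer to s than to any other site. Compute squared distances from q = (1, 6) to each site:
  (3 − 1)² + (6 − 6)² = 4
  (6 − 1)² + (2 − 6)² = 41
  (5 − 1)² + (-2 − 6)² = 80
  (0 − 1)² + (-4 − 6)² = 101
Minimum is attained by (3, 6), so q lies in its Voronoi cell.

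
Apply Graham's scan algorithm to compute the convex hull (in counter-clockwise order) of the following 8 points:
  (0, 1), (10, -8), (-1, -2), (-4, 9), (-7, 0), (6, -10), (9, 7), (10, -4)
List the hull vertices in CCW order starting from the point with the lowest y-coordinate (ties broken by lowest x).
Hull (CCW) = [(6, -10), (10, -8), (10, -4), (9, 7), (-4, 9), (-7, 0)]

Graham scan procedure:
  1. Find the pivot p₀ = point with lowest y (tie → lowest x): (6, -10).
  2. Sort the remaining points by polar angle around p₀.
  3. Walk through sorted points, maintaining a stack; pop the top while the last three entries make a non-left turn (cross product ≤ 0).
  4. Final stack is the convex hull in CCW order: (6, -10), (10, -8), (10, -4), (9, 7), (-4, 9), (-7, 0).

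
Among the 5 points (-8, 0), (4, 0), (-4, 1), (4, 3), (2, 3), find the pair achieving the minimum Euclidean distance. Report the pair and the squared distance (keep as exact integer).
Pair = ((4, 3), (2, 3)); squared distance = 4

Compute all C(5, 2) = 10 pairwise squared distances (x_i − x_j)² + (y_i − y_j)². The minimum is 4, attained by the pair ((4, 3), (2, 3)).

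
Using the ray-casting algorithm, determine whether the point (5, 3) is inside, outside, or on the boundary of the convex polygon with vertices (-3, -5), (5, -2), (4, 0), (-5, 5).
The point (5, 3) lies strictly outside the polygon

Cast a horizontal ray to the right from the query point and count how many polygon edges it crosses (each edge strictly once or zero times, handled with the usual half-open convention). 
Parity of crossings → even ⇒ outside.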